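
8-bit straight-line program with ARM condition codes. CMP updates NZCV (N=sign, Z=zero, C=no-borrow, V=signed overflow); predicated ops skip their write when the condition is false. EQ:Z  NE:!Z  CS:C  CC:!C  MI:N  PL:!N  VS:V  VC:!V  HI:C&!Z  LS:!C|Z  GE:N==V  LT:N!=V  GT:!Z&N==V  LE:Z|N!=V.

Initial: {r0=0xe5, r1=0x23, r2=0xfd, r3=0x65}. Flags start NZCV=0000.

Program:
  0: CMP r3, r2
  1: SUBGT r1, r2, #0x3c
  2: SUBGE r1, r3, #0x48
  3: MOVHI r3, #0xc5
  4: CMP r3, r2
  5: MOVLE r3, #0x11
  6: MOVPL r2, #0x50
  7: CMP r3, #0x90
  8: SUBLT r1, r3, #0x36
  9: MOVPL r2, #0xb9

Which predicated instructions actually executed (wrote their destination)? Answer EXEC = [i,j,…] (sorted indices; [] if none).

EXEC = [1,2,6]

[0] flags=0000 → (cmp)
[1] flags=0000 GT?T → r1=0xc1
[2] flags=0000 GE?T → r1=0x1d
[3] flags=0000 HI?F → skip
[4] flags=0000 → (cmp)
[5] flags=0000 LE?F → skip
[6] flags=0000 PL?T → r2=0x50
[7] flags=1001 → (cmp)
[8] flags=1001 LT?F → skip
[9] flags=1001 PL?F → skip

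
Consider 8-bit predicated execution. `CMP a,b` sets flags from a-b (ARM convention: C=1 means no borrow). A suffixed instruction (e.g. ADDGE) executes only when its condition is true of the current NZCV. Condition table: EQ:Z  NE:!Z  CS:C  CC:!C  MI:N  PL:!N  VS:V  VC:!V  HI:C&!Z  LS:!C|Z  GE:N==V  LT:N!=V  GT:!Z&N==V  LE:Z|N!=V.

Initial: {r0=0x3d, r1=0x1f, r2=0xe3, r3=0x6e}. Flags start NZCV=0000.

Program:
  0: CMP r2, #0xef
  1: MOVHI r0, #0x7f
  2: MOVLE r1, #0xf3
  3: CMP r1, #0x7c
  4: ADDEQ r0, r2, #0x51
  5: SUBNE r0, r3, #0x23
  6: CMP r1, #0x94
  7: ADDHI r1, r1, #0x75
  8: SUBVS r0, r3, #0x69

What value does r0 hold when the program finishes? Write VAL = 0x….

VAL = 0x4b

[0] flags=1000 → (cmp)
[1] flags=1000 HI?F → skip
[2] flags=1000 LE?T → r1=0xf3
[3] flags=0011 → (cmp)
[4] flags=0011 EQ?F → skip
[5] flags=0011 NE?T → r0=0x4b
[6] flags=0010 → (cmp)
[7] flags=0010 HI?T → r1=0x68
[8] flags=0010 VS?F → skip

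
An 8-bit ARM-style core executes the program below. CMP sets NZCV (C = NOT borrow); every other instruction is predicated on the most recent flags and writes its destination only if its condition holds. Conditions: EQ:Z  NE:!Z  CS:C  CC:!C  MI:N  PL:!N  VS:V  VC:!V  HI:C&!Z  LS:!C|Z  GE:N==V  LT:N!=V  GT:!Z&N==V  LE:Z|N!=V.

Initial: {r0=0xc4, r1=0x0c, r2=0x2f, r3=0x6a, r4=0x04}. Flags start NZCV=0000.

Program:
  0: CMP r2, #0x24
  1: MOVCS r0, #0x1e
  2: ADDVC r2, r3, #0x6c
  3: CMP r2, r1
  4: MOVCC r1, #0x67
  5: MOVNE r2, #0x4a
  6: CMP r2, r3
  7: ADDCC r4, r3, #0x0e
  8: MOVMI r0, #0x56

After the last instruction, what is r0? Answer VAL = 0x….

VAL = 0x56

[0] flags=0010 → (cmp)
[1] flags=0010 CS?T → r0=0x1e
[2] flags=0010 VC?T → r2=0xd6
[3] flags=1010 → (cmp)
[4] flags=1010 CC?F → skip
[5] flags=1010 NE?T → r2=0x4a
[6] flags=1000 → (cmp)
[7] flags=1000 CC?T → r4=0x78
[8] flags=1000 MI?T → r0=0x56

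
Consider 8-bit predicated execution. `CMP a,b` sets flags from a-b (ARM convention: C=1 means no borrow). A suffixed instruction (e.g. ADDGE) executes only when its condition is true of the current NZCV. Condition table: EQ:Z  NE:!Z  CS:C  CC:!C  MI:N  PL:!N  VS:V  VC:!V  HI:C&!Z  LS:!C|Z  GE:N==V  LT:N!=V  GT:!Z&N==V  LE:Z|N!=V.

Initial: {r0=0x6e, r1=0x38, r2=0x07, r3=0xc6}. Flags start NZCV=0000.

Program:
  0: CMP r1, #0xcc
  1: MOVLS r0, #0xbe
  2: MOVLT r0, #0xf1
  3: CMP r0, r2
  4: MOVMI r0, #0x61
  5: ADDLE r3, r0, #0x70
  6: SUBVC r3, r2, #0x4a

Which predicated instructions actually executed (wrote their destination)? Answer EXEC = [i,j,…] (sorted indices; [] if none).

[0] flags=0000 → (cmp)
[1] flags=0000 LS?T → r0=0xbe
[2] flags=0000 LT?F → skip
[3] flags=1010 → (cmp)
[4] flags=1010 MI?T → r0=0x61
[5] flags=1010 LE?T → r3=0xd1
[6] flags=1010 VC?T → r3=0xbd

EXEC = [1,4,5,6]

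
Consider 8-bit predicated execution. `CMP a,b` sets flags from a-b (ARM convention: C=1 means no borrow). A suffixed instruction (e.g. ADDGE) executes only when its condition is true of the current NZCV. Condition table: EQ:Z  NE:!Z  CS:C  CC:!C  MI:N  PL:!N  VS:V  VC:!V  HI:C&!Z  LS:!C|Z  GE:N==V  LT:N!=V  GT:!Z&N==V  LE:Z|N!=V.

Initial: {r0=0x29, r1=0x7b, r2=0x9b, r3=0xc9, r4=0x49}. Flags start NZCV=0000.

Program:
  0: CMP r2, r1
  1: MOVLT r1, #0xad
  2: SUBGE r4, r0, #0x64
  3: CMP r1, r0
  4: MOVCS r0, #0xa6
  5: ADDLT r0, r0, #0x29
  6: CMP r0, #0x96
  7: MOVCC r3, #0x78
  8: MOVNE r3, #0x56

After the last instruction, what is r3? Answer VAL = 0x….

0: ✓ CMP  NZCV=0011
1: ✓ MOVLT  r1←0xad
2: · SUBGE
3: ✓ CMP  NZCV=1010
4: ✓ MOVCS  r0←0xa6
5: ✓ ADDLT  r0←0xcf
6: ✓ CMP  NZCV=0010
7: · MOVCC
8: ✓ MOVNE  r3←0x56

VAL = 0x56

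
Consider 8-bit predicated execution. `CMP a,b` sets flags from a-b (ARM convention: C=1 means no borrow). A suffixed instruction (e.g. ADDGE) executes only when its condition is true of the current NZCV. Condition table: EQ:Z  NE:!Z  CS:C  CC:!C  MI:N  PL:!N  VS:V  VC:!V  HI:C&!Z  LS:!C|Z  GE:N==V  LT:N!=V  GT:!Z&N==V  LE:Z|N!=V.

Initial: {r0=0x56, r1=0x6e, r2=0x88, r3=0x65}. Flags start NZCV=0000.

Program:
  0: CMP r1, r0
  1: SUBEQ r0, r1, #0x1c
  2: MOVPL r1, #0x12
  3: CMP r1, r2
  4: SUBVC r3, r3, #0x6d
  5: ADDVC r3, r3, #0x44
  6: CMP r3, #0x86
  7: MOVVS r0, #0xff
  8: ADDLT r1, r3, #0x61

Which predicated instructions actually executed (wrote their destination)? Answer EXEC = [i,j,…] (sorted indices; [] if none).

0: ✓ CMP  NZCV=0010
1: · SUBEQ
2: ✓ MOVPL  r1←0x12
3: ✓ CMP  NZCV=1001
4: · SUBVC
5: · ADDVC
6: ✓ CMP  NZCV=1001
7: ✓ MOVVS  r0←0xff
8: · ADDLT

EXEC = [2,7]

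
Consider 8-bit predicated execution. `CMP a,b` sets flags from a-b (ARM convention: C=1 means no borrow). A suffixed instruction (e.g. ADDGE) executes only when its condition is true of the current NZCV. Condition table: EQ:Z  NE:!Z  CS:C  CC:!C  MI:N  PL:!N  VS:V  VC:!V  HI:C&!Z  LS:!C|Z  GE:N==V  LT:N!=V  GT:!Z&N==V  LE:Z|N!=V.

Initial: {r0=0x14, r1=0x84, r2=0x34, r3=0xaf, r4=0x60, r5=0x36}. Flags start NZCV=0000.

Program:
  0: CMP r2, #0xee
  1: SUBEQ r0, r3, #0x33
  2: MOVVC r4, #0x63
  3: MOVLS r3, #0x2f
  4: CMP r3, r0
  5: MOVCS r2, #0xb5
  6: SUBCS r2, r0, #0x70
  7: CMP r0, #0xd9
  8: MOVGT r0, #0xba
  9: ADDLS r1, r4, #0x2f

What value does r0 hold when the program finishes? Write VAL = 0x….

0: ✓ CMP  NZCV=0000
1: · SUBEQ
2: ✓ MOVVC  r4←0x63
3: ✓ MOVLS  r3←0x2f
4: ✓ CMP  NZCV=0010
5: ✓ MOVCS  r2←0xb5
6: ✓ SUBCS  r2←0xa4
7: ✓ CMP  NZCV=0000
8: ✓ MOVGT  r0←0xba
9: ✓ ADDLS  r1←0x92

VAL = 0xba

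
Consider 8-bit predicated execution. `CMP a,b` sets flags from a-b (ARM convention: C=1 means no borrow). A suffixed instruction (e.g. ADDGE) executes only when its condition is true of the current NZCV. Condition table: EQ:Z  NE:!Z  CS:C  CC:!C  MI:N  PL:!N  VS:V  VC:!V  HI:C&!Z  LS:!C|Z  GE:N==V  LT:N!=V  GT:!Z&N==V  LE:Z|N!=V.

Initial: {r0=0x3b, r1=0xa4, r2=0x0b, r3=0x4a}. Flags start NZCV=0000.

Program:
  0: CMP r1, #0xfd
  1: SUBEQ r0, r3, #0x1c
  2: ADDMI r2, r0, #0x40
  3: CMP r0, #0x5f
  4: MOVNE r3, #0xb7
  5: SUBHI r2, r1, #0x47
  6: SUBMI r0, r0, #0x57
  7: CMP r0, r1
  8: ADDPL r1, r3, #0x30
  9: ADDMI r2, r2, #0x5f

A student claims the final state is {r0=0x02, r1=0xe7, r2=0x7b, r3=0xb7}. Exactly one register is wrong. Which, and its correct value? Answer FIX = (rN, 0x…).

FIX = (r0, 0xe4)

[0] flags=1000 → (cmp)
[1] flags=1000 EQ?F → skip
[2] flags=1000 MI?T → r2=0x7b
[3] flags=1000 → (cmp)
[4] flags=1000 NE?T → r3=0xb7
[5] flags=1000 HI?F → skip
[6] flags=1000 MI?T → r0=0xe4
[7] flags=0010 → (cmp)
[8] flags=0010 PL?T → r1=0xe7
[9] flags=0010 MI?F → skip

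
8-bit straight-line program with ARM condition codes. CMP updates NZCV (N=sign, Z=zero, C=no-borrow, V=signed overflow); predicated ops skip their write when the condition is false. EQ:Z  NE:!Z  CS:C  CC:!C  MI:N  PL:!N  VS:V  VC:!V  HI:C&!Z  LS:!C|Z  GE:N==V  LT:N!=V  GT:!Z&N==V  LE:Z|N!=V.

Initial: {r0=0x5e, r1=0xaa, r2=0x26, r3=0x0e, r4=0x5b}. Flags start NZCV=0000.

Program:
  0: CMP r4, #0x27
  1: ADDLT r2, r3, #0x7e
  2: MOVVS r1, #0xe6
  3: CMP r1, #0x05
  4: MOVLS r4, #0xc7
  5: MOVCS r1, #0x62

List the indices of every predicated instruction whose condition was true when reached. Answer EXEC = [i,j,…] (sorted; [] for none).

[0] flags=0010 → (cmp)
[1] flags=0010 LT?F → skip
[2] flags=0010 VS?F → skip
[3] flags=1010 → (cmp)
[4] flags=1010 LS?F → skip
[5] flags=1010 CS?T → r1=0x62

EXEC = [5]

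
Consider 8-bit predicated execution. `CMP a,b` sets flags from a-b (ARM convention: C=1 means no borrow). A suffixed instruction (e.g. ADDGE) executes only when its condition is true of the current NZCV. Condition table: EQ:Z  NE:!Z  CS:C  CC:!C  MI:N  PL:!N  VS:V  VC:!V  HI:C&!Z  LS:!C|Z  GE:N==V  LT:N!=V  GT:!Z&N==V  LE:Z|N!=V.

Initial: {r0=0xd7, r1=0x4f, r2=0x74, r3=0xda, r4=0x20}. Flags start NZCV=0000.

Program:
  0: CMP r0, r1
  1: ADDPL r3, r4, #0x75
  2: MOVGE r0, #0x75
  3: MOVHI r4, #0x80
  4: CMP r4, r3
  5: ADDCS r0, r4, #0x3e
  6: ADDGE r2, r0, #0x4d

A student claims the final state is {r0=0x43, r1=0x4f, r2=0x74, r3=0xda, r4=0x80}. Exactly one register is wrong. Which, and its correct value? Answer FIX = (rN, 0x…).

FIX = (r0, 0xd7)

0: ✓ CMP  NZCV=1010
1: · ADDPL
2: · MOVGE
3: ✓ MOVHI  r4←0x80
4: ✓ CMP  NZCV=1000
5: · ADDCS
6: · ADDGE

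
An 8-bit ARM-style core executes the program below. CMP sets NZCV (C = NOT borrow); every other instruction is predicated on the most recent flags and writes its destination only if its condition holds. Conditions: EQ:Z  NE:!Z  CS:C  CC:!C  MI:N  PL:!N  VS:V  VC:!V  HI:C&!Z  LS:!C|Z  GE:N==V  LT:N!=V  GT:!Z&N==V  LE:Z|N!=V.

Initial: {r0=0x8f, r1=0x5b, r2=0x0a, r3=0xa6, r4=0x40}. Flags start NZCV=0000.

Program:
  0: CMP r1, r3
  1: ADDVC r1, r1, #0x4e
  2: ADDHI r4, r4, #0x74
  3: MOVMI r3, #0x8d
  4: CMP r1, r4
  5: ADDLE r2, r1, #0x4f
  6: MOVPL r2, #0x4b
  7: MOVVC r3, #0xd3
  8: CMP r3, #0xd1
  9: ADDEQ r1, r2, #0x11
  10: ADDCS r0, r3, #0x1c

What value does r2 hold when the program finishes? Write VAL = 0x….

VAL = 0x4b

0: ✓ CMP  NZCV=1001
1: · ADDVC
2: · ADDHI
3: ✓ MOVMI  r3←0x8d
4: ✓ CMP  NZCV=0010
5: · ADDLE
6: ✓ MOVPL  r2←0x4b
7: ✓ MOVVC  r3←0xd3
8: ✓ CMP  NZCV=0010
9: · ADDEQ
10: ✓ ADDCS  r0←0xef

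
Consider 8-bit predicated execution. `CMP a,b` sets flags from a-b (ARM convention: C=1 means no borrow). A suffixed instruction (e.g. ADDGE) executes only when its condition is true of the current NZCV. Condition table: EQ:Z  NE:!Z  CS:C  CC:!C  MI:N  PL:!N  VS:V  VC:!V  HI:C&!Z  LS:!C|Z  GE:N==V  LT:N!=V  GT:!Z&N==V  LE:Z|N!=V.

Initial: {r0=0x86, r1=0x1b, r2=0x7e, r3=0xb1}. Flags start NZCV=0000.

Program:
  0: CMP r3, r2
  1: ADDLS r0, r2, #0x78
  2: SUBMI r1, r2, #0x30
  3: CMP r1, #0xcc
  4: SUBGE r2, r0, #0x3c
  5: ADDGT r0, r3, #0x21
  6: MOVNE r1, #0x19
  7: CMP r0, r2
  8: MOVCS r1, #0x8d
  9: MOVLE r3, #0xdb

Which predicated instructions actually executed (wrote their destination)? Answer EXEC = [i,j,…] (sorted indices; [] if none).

EXEC = [4,5,6,8,9]

0: ✓ CMP  NZCV=0011
1: · ADDLS
2: · SUBMI
3: ✓ CMP  NZCV=0000
4: ✓ SUBGE  r2←0x4a
5: ✓ ADDGT  r0←0xd2
6: ✓ MOVNE  r1←0x19
7: ✓ CMP  NZCV=1010
8: ✓ MOVCS  r1←0x8d
9: ✓ MOVLE  r3←0xdb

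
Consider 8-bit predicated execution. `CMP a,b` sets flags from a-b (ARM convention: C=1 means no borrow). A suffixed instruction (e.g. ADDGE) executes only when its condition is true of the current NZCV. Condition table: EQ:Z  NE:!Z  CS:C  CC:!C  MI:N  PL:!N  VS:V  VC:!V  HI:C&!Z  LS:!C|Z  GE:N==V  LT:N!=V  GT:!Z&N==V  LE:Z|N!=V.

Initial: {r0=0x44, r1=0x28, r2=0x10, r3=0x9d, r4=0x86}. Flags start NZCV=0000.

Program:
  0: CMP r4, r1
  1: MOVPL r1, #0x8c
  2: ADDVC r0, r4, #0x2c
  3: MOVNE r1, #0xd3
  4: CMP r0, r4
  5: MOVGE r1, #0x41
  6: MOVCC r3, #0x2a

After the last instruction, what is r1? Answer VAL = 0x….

VAL = 0x41

[0] flags=0011 → (cmp)
[1] flags=0011 PL?T → r1=0x8c
[2] flags=0011 VC?F → skip
[3] flags=0011 NE?T → r1=0xd3
[4] flags=1001 → (cmp)
[5] flags=1001 GE?T → r1=0x41
[6] flags=1001 CC?T → r3=0x2a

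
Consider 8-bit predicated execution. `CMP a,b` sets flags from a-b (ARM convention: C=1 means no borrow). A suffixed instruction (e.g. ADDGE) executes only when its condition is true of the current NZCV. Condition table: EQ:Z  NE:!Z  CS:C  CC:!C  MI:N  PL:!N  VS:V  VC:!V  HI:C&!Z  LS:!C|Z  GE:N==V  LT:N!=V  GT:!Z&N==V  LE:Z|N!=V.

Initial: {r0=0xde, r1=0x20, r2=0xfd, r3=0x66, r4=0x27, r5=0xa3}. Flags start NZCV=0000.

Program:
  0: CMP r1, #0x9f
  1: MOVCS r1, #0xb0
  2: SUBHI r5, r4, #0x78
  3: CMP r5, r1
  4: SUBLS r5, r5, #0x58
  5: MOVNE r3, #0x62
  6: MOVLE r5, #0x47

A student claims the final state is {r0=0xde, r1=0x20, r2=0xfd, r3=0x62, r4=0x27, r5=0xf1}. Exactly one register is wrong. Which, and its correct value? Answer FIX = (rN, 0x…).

0: ✓ CMP  NZCV=1001
1: · MOVCS
2: · SUBHI
3: ✓ CMP  NZCV=1010
4: · SUBLS
5: ✓ MOVNE  r3←0x62
6: ✓ MOVLE  r5←0x47

FIX = (r5, 0x47)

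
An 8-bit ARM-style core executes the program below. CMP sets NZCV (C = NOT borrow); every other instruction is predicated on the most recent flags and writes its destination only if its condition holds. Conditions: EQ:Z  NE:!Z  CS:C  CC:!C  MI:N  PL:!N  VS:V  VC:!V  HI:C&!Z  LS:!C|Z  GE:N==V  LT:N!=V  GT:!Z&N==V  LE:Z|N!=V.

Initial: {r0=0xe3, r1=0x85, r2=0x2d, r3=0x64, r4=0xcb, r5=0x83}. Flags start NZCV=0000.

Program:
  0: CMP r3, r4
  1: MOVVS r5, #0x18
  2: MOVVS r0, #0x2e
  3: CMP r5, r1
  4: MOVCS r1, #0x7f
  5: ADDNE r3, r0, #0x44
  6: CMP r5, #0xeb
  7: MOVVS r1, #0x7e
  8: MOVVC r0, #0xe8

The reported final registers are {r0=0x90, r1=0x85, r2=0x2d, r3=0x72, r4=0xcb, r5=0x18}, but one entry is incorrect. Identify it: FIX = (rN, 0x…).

FIX = (r0, 0xe8)

[0] flags=1001 → (cmp)
[1] flags=1001 VS?T → r5=0x18
[2] flags=1001 VS?T → r0=0x2e
[3] flags=1001 → (cmp)
[4] flags=1001 CS?F → skip
[5] flags=1001 NE?T → r3=0x72
[6] flags=0000 → (cmp)
[7] flags=0000 VS?F → skip
[8] flags=0000 VC?T → r0=0xe8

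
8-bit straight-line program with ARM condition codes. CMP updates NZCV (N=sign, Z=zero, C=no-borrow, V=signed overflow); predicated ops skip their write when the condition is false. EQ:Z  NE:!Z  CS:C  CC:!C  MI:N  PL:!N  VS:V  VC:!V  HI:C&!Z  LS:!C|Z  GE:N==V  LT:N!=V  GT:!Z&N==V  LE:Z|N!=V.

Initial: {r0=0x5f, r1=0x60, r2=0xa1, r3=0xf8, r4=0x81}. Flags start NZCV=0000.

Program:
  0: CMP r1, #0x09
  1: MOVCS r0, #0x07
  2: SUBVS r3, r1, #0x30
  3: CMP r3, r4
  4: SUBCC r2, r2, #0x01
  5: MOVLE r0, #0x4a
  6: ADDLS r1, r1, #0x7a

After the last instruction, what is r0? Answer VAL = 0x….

0: ✓ CMP  NZCV=0010
1: ✓ MOVCS  r0←0x07
2: · SUBVS
3: ✓ CMP  NZCV=0010
4: · SUBCC
5: · MOVLE
6: · ADDLS

VAL = 0x07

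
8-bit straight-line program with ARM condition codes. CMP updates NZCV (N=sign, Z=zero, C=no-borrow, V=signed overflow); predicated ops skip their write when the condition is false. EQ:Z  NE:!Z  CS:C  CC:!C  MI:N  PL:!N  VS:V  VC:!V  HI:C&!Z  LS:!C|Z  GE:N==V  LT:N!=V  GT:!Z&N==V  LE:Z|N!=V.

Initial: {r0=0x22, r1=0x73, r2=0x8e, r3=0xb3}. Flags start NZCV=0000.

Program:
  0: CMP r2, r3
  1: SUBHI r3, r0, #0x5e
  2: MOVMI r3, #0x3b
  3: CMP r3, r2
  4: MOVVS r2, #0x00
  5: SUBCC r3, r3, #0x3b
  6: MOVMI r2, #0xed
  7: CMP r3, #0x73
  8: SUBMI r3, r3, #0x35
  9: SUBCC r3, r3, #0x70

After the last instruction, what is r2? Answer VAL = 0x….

VAL = 0xed

0: ✓ CMP  NZCV=1000
1: · SUBHI
2: ✓ MOVMI  r3←0x3b
3: ✓ CMP  NZCV=1001
4: ✓ MOVVS  r2←0x00
5: ✓ SUBCC  r3←0x00
6: ✓ MOVMI  r2←0xed
7: ✓ CMP  NZCV=1000
8: ✓ SUBMI  r3←0xcb
9: ✓ SUBCC  r3←0x5b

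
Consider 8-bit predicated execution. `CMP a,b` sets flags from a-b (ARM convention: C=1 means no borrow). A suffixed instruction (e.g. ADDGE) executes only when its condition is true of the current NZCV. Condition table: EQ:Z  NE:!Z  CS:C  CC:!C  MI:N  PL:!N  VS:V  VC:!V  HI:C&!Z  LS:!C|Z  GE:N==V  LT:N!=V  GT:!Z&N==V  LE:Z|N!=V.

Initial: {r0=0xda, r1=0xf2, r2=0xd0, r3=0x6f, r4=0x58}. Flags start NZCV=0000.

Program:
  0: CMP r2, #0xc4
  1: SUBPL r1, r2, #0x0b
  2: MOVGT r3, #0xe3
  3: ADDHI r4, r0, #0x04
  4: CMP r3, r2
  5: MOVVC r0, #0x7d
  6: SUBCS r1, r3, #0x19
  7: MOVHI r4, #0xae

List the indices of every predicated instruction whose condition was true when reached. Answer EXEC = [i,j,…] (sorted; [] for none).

EXEC = [1,2,3,5,6,7]

[0] flags=0010 → (cmp)
[1] flags=0010 PL?T → r1=0xc5
[2] flags=0010 GT?T → r3=0xe3
[3] flags=0010 HI?T → r4=0xde
[4] flags=0010 → (cmp)
[5] flags=0010 VC?T → r0=0x7d
[6] flags=0010 CS?T → r1=0xca
[7] flags=0010 HI?T → r4=0xae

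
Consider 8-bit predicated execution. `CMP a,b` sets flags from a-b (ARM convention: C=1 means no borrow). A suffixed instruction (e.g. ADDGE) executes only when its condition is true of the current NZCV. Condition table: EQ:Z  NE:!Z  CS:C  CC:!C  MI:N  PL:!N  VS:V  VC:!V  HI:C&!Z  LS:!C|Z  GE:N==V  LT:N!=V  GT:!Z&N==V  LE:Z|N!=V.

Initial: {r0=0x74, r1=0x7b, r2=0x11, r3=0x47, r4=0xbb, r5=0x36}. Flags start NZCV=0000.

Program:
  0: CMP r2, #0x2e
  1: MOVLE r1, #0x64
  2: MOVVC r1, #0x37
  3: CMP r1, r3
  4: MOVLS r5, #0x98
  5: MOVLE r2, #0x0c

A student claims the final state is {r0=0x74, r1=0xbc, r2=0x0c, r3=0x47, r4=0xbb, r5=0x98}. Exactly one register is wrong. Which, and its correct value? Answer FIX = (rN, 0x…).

0: ✓ CMP  NZCV=1000
1: ✓ MOVLE  r1←0x64
2: ✓ MOVVC  r1←0x37
3: ✓ CMP  NZCV=1000
4: ✓ MOVLS  r5←0x98
5: ✓ MOVLE  r2←0x0c

FIX = (r1, 0x37)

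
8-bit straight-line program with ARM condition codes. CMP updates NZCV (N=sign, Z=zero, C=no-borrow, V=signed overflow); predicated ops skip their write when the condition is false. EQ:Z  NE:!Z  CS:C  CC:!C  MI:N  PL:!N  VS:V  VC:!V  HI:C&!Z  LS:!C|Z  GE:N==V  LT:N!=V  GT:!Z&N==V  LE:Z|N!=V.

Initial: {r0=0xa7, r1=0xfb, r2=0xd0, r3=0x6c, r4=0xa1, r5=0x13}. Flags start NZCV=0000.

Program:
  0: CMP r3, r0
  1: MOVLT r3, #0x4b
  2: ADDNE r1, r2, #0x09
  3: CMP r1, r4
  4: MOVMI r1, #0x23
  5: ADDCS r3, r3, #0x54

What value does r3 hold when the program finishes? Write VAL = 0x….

[0] flags=1001 → (cmp)
[1] flags=1001 LT?F → skip
[2] flags=1001 NE?T → r1=0xd9
[3] flags=0010 → (cmp)
[4] flags=0010 MI?F → skip
[5] flags=0010 CS?T → r3=0xc0

VAL = 0xc0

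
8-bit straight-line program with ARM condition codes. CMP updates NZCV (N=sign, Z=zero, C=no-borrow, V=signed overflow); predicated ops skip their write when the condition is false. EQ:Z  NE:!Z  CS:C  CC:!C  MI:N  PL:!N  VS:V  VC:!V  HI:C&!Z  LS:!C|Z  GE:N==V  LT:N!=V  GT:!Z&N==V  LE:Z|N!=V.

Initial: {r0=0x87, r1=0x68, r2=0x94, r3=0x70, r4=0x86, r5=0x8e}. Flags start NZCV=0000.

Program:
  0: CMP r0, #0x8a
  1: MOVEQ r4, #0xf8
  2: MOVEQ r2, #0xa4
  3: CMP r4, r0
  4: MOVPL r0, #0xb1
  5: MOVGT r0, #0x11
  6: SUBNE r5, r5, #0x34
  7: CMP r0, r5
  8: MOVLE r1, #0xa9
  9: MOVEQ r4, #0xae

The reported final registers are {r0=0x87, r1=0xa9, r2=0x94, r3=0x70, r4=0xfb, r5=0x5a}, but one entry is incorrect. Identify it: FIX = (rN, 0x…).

FIX = (r4, 0x86)

[0] flags=1000 → (cmp)
[1] flags=1000 EQ?F → skip
[2] flags=1000 EQ?F → skip
[3] flags=1000 → (cmp)
[4] flags=1000 PL?F → skip
[5] flags=1000 GT?F → skip
[6] flags=1000 NE?T → r5=0x5a
[7] flags=0011 → (cmp)
[8] flags=0011 LE?T → r1=0xa9
[9] flags=0011 EQ?F → skip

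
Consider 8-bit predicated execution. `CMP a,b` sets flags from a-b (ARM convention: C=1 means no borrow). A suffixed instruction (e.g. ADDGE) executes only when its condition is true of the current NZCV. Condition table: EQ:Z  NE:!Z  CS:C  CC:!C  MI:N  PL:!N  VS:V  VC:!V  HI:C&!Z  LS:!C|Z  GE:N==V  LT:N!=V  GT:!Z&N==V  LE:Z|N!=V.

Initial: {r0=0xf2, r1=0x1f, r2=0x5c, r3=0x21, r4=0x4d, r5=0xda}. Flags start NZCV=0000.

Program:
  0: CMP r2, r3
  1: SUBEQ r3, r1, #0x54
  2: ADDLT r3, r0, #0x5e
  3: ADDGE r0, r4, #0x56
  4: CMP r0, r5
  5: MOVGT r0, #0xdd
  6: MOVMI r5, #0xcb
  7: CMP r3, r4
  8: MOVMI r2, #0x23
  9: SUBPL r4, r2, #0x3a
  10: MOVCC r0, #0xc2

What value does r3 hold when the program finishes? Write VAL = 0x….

VAL = 0x21

0: ✓ CMP  NZCV=0010
1: · SUBEQ
2: · ADDLT
3: ✓ ADDGE  r0←0xa3
4: ✓ CMP  NZCV=1000
5: · MOVGT
6: ✓ MOVMI  r5←0xcb
7: ✓ CMP  NZCV=1000
8: ✓ MOVMI  r2←0x23
9: · SUBPL
10: ✓ MOVCC  r0←0xc2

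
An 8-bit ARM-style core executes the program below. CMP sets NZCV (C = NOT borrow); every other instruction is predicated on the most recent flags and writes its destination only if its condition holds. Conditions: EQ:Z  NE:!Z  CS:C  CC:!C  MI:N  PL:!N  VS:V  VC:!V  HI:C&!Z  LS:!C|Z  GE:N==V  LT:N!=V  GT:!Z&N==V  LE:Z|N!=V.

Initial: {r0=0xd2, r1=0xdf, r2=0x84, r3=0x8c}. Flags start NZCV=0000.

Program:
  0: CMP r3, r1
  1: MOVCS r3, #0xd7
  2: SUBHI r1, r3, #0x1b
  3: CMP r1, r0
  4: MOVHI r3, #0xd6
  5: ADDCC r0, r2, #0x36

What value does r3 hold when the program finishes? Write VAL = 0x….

0: ✓ CMP  NZCV=1000
1: · MOVCS
2: · SUBHI
3: ✓ CMP  NZCV=0010
4: ✓ MOVHI  r3←0xd6
5: · ADDCC

VAL = 0xd6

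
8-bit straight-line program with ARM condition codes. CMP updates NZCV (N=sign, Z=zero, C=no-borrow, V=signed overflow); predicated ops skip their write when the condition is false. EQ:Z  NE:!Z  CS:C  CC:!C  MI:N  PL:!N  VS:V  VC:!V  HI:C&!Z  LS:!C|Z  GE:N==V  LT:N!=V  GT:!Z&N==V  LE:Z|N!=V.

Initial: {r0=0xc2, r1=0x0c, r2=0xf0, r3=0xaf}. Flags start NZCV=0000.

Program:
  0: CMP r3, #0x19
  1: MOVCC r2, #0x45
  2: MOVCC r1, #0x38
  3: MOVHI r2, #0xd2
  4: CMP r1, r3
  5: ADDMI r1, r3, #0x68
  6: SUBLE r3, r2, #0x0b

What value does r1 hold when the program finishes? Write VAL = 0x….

0: ✓ CMP  NZCV=1010
1: · MOVCC
2: · MOVCC
3: ✓ MOVHI  r2←0xd2
4: ✓ CMP  NZCV=0000
5: · ADDMI
6: · SUBLE

VAL = 0x0c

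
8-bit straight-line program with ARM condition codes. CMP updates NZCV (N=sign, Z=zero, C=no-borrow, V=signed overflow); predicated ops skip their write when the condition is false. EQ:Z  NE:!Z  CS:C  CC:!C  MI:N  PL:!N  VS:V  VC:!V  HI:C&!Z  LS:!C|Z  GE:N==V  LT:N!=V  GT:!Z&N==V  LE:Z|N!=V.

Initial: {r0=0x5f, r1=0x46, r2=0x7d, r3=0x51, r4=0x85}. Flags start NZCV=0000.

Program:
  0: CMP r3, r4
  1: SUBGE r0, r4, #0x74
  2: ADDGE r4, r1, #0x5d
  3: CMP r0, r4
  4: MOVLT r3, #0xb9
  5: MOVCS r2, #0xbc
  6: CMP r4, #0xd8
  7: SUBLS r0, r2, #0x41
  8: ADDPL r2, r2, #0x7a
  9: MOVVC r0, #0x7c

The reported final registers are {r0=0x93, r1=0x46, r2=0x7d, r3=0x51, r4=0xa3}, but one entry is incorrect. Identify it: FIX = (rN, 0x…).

FIX = (r0, 0x7c)

0: ✓ CMP  NZCV=1001
1: ✓ SUBGE  r0←0x11
2: ✓ ADDGE  r4←0xa3
3: ✓ CMP  NZCV=0000
4: · MOVLT
5: · MOVCS
6: ✓ CMP  NZCV=1000
7: ✓ SUBLS  r0←0x3c
8: · ADDPL
9: ✓ MOVVC  r0←0x7c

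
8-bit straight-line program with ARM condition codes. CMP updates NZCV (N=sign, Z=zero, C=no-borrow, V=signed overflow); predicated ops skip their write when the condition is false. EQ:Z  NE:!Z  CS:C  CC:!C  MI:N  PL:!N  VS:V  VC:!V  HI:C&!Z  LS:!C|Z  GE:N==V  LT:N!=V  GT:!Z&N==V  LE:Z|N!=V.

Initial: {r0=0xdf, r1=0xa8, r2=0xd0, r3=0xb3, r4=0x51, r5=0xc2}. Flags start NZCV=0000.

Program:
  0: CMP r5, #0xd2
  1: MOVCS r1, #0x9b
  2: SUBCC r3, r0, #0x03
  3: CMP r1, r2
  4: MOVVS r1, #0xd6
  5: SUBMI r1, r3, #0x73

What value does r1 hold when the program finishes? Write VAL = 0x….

[0] flags=1000 → (cmp)
[1] flags=1000 CS?F → skip
[2] flags=1000 CC?T → r3=0xdc
[3] flags=1000 → (cmp)
[4] flags=1000 VS?F → skip
[5] flags=1000 MI?T → r1=0x69

VAL = 0x69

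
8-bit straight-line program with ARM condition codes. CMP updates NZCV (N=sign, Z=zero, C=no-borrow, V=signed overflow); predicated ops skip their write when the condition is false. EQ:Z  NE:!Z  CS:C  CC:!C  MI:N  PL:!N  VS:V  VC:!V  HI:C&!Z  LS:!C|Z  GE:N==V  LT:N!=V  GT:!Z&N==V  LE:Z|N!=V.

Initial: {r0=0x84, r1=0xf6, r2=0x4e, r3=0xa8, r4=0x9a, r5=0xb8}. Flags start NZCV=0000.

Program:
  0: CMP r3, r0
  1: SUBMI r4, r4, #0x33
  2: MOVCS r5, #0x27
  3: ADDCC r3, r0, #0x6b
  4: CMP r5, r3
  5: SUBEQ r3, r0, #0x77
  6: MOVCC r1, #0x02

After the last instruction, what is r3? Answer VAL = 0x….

[0] flags=0010 → (cmp)
[1] flags=0010 MI?F → skip
[2] flags=0010 CS?T → r5=0x27
[3] flags=0010 CC?F → skip
[4] flags=0000 → (cmp)
[5] flags=0000 EQ?F → skip
[6] flags=0000 CC?T → r1=0x02

VAL = 0xa8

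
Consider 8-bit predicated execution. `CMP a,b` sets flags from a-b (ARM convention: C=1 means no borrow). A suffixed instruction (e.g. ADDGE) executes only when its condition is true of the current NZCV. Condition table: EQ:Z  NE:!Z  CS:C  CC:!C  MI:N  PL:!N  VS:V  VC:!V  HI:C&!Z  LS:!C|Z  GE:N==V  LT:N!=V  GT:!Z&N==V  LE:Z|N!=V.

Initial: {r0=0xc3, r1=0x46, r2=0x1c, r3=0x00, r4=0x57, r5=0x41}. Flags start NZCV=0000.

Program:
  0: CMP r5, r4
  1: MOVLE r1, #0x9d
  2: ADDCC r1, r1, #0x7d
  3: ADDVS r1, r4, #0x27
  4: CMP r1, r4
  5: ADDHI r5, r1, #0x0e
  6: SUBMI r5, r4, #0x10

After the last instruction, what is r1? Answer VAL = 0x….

VAL = 0x1a

0: ✓ CMP  NZCV=1000
1: ✓ MOVLE  r1←0x9d
2: ✓ ADDCC  r1←0x1a
3: · ADDVS
4: ✓ CMP  NZCV=1000
5: · ADDHI
6: ✓ SUBMI  r5←0x47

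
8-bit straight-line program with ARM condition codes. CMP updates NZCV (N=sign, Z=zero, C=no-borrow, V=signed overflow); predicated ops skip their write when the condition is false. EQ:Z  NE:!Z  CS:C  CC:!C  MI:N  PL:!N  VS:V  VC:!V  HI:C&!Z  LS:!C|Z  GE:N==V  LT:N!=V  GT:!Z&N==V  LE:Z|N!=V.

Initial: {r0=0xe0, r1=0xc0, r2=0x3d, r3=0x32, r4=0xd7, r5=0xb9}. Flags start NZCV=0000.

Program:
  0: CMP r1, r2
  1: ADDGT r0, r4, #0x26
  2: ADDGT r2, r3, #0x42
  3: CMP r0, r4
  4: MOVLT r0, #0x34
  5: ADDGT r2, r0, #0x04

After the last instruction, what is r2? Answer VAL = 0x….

VAL = 0xe4

[0] flags=1010 → (cmp)
[1] flags=1010 GT?F → skip
[2] flags=1010 GT?F → skip
[3] flags=0010 → (cmp)
[4] flags=0010 LT?F → skip
[5] flags=0010 GT?T → r2=0xe4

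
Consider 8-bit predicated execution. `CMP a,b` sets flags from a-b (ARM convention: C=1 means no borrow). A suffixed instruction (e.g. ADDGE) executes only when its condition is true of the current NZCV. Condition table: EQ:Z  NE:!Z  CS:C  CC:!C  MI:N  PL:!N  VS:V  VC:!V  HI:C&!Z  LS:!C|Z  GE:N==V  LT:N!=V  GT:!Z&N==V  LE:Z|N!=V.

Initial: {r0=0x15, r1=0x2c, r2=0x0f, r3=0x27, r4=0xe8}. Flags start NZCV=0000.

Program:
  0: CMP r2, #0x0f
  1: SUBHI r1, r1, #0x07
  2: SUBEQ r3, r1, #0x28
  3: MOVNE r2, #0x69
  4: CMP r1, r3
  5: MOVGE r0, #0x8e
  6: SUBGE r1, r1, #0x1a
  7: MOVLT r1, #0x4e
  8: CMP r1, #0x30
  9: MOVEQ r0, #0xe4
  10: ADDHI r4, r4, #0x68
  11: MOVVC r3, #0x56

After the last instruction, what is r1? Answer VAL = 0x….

0: ✓ CMP  NZCV=0110
1: · SUBHI
2: ✓ SUBEQ  r3←0x04
3: · MOVNE
4: ✓ CMP  NZCV=0010
5: ✓ MOVGE  r0←0x8e
6: ✓ SUBGE  r1←0x12
7: · MOVLT
8: ✓ CMP  NZCV=1000
9: · MOVEQ
10: · ADDHI
11: ✓ MOVVC  r3←0x56

VAL = 0x12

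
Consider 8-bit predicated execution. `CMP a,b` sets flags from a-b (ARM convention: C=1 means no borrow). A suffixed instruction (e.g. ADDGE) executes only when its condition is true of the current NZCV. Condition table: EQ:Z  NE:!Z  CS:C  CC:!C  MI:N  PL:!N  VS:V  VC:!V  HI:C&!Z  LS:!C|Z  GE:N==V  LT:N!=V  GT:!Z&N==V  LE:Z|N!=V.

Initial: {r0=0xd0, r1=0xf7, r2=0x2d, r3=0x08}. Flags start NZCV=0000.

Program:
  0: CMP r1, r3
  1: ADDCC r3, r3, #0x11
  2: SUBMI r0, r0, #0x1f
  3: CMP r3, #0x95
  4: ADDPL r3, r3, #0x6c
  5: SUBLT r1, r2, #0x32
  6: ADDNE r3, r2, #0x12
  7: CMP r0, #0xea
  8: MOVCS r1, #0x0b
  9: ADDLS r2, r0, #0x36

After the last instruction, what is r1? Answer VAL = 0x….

0: ✓ CMP  NZCV=1010
1: · ADDCC
2: ✓ SUBMI  r0←0xb1
3: ✓ CMP  NZCV=0000
4: ✓ ADDPL  r3←0x74
5: · SUBLT
6: ✓ ADDNE  r3←0x3f
7: ✓ CMP  NZCV=1000
8: · MOVCS
9: ✓ ADDLS  r2←0xe7

VAL = 0xf7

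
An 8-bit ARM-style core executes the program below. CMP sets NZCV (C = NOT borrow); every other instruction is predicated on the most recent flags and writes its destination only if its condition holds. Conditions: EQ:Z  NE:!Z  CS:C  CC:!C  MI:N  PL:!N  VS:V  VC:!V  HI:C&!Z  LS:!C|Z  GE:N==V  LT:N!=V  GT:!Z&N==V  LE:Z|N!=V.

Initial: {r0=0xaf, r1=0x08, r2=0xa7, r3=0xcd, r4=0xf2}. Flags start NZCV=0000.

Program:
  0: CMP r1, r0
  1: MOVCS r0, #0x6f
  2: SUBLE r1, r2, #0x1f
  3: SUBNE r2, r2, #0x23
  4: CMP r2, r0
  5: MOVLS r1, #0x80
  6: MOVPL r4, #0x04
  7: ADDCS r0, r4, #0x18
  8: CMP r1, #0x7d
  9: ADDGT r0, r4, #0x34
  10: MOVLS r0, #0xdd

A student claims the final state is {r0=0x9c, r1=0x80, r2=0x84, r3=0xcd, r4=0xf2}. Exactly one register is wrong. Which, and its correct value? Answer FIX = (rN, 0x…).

[0] flags=0000 → (cmp)
[1] flags=0000 CS?F → skip
[2] flags=0000 LE?F → skip
[3] flags=0000 NE?T → r2=0x84
[4] flags=1000 → (cmp)
[5] flags=1000 LS?T → r1=0x80
[6] flags=1000 PL?F → skip
[7] flags=1000 CS?F → skip
[8] flags=0011 → (cmp)
[9] flags=0011 GT?F → skip
[10] flags=0011 LS?F → skip

FIX = (r0, 0xaf)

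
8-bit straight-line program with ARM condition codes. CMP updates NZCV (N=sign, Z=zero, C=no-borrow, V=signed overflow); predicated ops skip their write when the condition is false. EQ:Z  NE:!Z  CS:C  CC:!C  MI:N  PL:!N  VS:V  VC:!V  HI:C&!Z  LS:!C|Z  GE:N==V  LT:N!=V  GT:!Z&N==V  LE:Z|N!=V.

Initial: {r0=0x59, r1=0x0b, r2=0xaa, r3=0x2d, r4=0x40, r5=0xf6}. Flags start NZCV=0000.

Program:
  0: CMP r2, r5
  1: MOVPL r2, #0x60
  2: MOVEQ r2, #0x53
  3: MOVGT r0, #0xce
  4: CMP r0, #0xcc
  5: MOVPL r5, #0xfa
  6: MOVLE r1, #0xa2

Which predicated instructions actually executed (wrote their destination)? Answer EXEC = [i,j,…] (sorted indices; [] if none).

EXEC = []

0: ✓ CMP  NZCV=1000
1: · MOVPL
2: · MOVEQ
3: · MOVGT
4: ✓ CMP  NZCV=1001
5: · MOVPL
6: · MOVLE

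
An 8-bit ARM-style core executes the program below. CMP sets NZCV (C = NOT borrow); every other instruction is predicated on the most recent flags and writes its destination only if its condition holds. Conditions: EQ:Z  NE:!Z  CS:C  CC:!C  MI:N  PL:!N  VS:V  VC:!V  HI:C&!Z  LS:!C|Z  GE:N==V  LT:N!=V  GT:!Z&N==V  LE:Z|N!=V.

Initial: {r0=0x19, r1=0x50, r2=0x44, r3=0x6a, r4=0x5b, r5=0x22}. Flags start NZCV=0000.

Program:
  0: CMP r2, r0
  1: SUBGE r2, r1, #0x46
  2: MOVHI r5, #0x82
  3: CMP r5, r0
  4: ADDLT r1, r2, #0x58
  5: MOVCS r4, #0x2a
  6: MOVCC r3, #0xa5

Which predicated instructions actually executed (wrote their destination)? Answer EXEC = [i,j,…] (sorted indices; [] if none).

EXEC = [1,2,4,5]

0: ✓ CMP  NZCV=0010
1: ✓ SUBGE  r2←0x0a
2: ✓ MOVHI  r5←0x82
3: ✓ CMP  NZCV=0011
4: ✓ ADDLT  r1←0x62
5: ✓ MOVCS  r4←0x2a
6: · MOVCC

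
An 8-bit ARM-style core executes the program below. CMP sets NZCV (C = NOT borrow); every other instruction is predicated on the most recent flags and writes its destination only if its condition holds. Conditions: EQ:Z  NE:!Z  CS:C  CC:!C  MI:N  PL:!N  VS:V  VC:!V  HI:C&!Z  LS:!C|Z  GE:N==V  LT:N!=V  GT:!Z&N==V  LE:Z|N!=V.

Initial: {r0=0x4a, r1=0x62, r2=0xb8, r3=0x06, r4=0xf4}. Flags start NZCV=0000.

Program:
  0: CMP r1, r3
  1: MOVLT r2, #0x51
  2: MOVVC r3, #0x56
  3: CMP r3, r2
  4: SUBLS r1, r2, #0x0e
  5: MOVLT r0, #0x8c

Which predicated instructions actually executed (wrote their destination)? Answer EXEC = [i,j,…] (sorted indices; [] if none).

EXEC = [2,4]

[0] flags=0010 → (cmp)
[1] flags=0010 LT?F → skip
[2] flags=0010 VC?T → r3=0x56
[3] flags=1001 → (cmp)
[4] flags=1001 LS?T → r1=0xaa
[5] flags=1001 LT?F → skip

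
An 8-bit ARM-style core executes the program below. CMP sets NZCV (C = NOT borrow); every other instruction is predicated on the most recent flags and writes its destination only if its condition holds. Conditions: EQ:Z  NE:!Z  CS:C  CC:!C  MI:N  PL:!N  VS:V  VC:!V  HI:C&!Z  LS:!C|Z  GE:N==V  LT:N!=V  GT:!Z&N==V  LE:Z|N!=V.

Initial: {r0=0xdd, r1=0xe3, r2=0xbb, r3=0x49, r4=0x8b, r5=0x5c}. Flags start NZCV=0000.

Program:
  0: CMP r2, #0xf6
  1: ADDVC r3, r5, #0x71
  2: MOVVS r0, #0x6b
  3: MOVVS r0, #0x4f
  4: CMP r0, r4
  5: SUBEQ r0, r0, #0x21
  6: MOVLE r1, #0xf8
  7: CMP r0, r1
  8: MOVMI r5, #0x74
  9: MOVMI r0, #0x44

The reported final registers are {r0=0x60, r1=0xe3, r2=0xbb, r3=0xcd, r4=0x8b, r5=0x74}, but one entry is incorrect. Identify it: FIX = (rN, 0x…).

FIX = (r0, 0x44)

0: ✓ CMP  NZCV=1000
1: ✓ ADDVC  r3←0xcd
2: · MOVVS
3: · MOVVS
4: ✓ CMP  NZCV=0010
5: · SUBEQ
6: · MOVLE
7: ✓ CMP  NZCV=1000
8: ✓ MOVMI  r5←0x74
9: ✓ MOVMI  r0←0x44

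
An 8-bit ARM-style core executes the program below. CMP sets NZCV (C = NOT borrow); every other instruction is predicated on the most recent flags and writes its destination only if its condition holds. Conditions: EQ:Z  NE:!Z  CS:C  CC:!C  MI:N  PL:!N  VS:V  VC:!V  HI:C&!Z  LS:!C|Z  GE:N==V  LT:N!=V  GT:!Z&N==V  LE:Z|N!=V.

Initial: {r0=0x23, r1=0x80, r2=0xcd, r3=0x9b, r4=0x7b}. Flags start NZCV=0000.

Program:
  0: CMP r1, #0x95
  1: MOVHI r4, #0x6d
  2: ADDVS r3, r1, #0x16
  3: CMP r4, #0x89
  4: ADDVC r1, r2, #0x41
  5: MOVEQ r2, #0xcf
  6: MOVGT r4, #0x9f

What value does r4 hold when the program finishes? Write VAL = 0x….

[0] flags=1000 → (cmp)
[1] flags=1000 HI?F → skip
[2] flags=1000 VS?F → skip
[3] flags=1001 → (cmp)
[4] flags=1001 VC?F → skip
[5] flags=1001 EQ?F → skip
[6] flags=1001 GT?T → r4=0x9f

VAL = 0x9f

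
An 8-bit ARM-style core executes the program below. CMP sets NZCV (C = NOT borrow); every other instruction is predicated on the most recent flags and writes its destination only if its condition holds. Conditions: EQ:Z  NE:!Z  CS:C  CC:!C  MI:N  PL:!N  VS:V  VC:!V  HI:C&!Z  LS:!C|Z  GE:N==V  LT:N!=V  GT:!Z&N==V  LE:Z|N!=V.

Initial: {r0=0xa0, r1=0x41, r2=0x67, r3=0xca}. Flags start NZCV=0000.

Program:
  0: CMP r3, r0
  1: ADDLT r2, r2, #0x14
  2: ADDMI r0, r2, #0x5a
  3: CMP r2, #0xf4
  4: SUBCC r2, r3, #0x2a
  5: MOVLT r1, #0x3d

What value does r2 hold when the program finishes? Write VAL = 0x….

VAL = 0xa0

0: ✓ CMP  NZCV=0010
1: · ADDLT
2: · ADDMI
3: ✓ CMP  NZCV=0000
4: ✓ SUBCC  r2←0xa0
5: · MOVLT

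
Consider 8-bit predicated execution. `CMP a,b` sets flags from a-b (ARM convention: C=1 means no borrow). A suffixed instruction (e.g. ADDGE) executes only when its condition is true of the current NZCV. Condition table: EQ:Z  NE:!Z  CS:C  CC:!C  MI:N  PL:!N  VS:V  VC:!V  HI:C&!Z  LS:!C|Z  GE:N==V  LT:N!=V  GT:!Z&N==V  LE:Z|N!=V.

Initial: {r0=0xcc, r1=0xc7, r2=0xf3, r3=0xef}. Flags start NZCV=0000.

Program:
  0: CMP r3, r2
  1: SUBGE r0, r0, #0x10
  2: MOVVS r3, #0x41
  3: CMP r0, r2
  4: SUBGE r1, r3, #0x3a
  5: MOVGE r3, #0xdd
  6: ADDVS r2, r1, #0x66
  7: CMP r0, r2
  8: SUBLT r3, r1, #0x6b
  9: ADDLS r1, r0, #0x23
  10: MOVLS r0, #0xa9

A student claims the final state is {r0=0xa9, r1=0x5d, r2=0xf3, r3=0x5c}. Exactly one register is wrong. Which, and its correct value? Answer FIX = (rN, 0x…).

0: ✓ CMP  NZCV=1000
1: · SUBGE
2: · MOVVS
3: ✓ CMP  NZCV=1000
4: · SUBGE
5: · MOVGE
6: · ADDVS
7: ✓ CMP  NZCV=1000
8: ✓ SUBLT  r3←0x5c
9: ✓ ADDLS  r1←0xef
10: ✓ MOVLS  r0←0xa9

FIX = (r1, 0xef)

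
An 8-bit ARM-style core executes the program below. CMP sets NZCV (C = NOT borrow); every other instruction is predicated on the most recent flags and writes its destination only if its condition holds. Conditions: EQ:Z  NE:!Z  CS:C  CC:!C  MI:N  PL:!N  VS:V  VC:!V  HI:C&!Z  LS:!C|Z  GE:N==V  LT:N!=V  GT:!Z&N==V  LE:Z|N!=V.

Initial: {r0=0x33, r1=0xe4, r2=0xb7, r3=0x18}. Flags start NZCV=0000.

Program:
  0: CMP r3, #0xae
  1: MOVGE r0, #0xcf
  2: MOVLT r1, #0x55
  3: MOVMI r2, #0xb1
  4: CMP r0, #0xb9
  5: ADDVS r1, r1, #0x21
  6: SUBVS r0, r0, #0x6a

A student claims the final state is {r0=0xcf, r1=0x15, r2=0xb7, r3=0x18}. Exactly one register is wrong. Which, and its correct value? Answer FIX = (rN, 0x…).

FIX = (r1, 0xe4)

[0] flags=0000 → (cmp)
[1] flags=0000 GE?T → r0=0xcf
[2] flags=0000 LT?F → skip
[3] flags=0000 MI?F → skip
[4] flags=0010 → (cmp)
[5] flags=0010 VS?F → skip
[6] flags=0010 VS?F → skip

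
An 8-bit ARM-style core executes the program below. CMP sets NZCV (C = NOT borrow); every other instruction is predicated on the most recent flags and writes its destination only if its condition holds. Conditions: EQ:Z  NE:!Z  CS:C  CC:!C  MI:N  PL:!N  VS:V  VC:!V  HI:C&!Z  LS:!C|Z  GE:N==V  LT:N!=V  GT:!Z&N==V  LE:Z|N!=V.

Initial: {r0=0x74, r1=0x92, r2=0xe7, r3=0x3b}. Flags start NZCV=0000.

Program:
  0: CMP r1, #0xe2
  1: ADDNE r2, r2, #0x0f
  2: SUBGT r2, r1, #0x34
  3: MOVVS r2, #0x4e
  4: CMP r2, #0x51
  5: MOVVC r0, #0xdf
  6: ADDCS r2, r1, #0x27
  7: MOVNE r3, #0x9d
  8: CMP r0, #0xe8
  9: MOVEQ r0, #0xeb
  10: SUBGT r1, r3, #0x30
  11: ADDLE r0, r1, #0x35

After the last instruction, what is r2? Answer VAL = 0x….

VAL = 0xb9

0: ✓ CMP  NZCV=1000
1: ✓ ADDNE  r2←0xf6
2: · SUBGT
3: · MOVVS
4: ✓ CMP  NZCV=1010
5: ✓ MOVVC  r0←0xdf
6: ✓ ADDCS  r2←0xb9
7: ✓ MOVNE  r3←0x9d
8: ✓ CMP  NZCV=1000
9: · MOVEQ
10: · SUBGT
11: ✓ ADDLE  r0←0xc7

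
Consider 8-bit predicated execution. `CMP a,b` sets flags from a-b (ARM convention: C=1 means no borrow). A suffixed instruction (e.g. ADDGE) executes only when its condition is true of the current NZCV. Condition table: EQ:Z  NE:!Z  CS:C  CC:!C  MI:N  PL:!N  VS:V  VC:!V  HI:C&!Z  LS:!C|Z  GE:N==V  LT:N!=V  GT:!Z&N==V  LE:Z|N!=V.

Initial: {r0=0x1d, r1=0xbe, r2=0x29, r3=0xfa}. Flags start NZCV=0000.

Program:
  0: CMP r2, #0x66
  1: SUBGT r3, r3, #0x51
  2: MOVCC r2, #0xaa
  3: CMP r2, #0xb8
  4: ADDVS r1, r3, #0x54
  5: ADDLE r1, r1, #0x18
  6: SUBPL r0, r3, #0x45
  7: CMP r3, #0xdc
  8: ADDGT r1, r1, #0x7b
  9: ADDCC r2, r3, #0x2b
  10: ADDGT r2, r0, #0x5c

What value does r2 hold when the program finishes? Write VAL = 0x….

VAL = 0x79

[0] flags=1000 → (cmp)
[1] flags=1000 GT?F → skip
[2] flags=1000 CC?T → r2=0xaa
[3] flags=1000 → (cmp)
[4] flags=1000 VS?F → skip
[5] flags=1000 LE?T → r1=0xd6
[6] flags=1000 PL?F → skip
[7] flags=0010 → (cmp)
[8] flags=0010 GT?T → r1=0x51
[9] flags=0010 CC?F → skip
[10] flags=0010 GT?T → r2=0x79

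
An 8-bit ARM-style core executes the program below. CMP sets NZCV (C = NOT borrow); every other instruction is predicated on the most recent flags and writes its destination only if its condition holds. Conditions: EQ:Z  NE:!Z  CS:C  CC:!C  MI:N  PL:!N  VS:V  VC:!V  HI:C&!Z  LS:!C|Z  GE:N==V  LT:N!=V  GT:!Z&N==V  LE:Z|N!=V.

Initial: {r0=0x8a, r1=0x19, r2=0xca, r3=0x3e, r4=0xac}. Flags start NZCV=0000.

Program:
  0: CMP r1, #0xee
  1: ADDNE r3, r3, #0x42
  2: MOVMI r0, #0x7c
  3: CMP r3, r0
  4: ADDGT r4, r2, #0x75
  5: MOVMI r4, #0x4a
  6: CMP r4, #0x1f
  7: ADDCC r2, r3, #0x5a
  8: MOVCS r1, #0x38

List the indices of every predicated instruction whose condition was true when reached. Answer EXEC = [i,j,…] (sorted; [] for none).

0: ✓ CMP  NZCV=0000
1: ✓ ADDNE  r3←0x80
2: · MOVMI
3: ✓ CMP  NZCV=1000
4: · ADDGT
5: ✓ MOVMI  r4←0x4a
6: ✓ CMP  NZCV=0010
7: · ADDCC
8: ✓ MOVCS  r1←0x38

EXEC = [1,5,8]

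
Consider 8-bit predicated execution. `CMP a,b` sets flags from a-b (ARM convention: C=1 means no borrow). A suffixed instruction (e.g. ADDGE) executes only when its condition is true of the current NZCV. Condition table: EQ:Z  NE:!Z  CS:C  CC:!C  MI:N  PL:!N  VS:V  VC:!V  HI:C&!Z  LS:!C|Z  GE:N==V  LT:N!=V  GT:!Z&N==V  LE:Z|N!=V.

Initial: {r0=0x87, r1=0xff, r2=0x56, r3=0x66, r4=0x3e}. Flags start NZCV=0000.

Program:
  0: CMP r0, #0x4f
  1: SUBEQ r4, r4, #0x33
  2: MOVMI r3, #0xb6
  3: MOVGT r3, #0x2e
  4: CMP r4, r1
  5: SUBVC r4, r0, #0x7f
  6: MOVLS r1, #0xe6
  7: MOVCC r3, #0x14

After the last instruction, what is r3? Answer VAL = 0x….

VAL = 0x14

[0] flags=0011 → (cmp)
[1] flags=0011 EQ?F → skip
[2] flags=0011 MI?F → skip
[3] flags=0011 GT?F → skip
[4] flags=0000 → (cmp)
[5] flags=0000 VC?T → r4=0x08
[6] flags=0000 LS?T → r1=0xe6
[7] flags=0000 CC?T → r3=0x14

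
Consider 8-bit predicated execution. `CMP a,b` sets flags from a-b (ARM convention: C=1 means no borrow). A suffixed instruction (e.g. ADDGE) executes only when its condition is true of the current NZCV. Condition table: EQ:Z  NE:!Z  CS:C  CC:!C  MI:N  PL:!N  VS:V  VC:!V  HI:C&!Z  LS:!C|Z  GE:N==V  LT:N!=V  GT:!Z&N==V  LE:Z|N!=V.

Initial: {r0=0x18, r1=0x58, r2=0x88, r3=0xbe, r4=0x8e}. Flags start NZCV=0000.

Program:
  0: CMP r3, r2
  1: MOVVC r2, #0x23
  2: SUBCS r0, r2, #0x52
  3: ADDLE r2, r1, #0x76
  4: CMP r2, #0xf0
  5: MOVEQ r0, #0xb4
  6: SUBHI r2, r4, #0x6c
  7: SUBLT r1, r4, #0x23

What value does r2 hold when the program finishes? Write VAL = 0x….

VAL = 0x23

[0] flags=0010 → (cmp)
[1] flags=0010 VC?T → r2=0x23
[2] flags=0010 CS?T → r0=0xd1
[3] flags=0010 LE?F → skip
[4] flags=0000 → (cmp)
[5] flags=0000 EQ?F → skip
[6] flags=0000 HI?F → skip
[7] flags=0000 LT?F → skip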